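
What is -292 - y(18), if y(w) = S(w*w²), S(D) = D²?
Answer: -34012516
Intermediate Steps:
y(w) = w⁶ (y(w) = (w*w²)² = (w³)² = w⁶)
-292 - y(18) = -292 - 1*18⁶ = -292 - 1*34012224 = -292 - 34012224 = -34012516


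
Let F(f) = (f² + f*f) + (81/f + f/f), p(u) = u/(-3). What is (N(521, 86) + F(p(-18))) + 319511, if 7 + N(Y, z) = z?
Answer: 639353/2 ≈ 3.1968e+5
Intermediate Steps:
N(Y, z) = -7 + z
p(u) = -u/3 (p(u) = u*(-⅓) = -u/3)
F(f) = 1 + 2*f² + 81/f (F(f) = (f² + f²) + (81/f + 1) = 2*f² + (1 + 81/f) = 1 + 2*f² + 81/f)
(N(521, 86) + F(p(-18))) + 319511 = ((-7 + 86) + (81 - ⅓*(-18) + 2*(-⅓*(-18))³)/((-⅓*(-18)))) + 319511 = (79 + (81 + 6 + 2*6³)/6) + 319511 = (79 + (81 + 6 + 2*216)/6) + 319511 = (79 + (81 + 6 + 432)/6) + 319511 = (79 + (⅙)*519) + 319511 = (79 + 173/2) + 319511 = 331/2 + 319511 = 639353/2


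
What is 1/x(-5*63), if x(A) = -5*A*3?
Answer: 1/4725 ≈ 0.00021164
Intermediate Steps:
x(A) = -15*A
1/x(-5*63) = 1/(-(-75)*63) = 1/(-15*(-315)) = 1/4725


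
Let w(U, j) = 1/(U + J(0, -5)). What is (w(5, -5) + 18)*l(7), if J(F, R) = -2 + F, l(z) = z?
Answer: 385/3 ≈ 128.33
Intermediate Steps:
w(U, j) = 1/(-2 + U) (w(U, j) = 1/(U + (-2 + 0)) = 1/(U - 2) = 1/(-2 + U))
(w(5, -5) + 18)*l(7) = (1/(-2 + 5) + 18)*7 = (1/3 + 18)*7 = (⅓ + 18)*7 = (55/3)*7 = 385/3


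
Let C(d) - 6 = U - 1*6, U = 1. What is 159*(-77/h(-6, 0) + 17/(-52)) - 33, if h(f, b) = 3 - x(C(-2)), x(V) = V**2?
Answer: -322737/52 ≈ -6206.5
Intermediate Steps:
C(d) = 1 (C(d) = 6 + (1 - 1*6) = 6 + (1 - 6) = 6 - 5 = 1)
h(f, b) = 2 (h(f, b) = 3 - 1*1**2 = 3 - 1*1 = 3 - 1 = 2)
159*(-77/h(-6, 0) + 17/(-52)) - 33 = 159*(-77/2 + 17/(-52)) - 33 = 159*(-77*1/2 + 17*(-1/52)) - 33 = 159*(-77/2 - 17/52) - 33 = 159*(-2019/52) - 33 = -321021/52 - 33 = -322737/52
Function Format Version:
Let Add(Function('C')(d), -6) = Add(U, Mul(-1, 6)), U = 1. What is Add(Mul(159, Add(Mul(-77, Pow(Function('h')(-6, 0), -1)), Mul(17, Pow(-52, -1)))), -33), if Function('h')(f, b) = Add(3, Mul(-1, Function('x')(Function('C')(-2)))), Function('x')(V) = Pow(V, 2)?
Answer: Rational(-322737, 52) ≈ -6206.5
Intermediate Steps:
Function('C')(d) = 1 (Function('C')(d) = Add(6, Add(1, Mul(-1, 6))) = Add(6, Add(1, -6)) = Add(6, -5) = 1)
Function('h')(f, b) = 2 (Function('h')(f, b) = Add(3, Mul(-1, Pow(1, 2))) = Add(3, Mul(-1, 1)) = Add(3, -1) = 2)
Add(Mul(159, Add(Mul(-77, Pow(Function('h')(-6, 0), -1)), Mul(17, Pow(-52, -1)))), -33) = Add(Mul(159, Add(Mul(-77, Pow(2, -1)), Mul(17, Pow(-52, -1)))), -33) = Add(Mul(159, Add(Mul(-77, Rational(1, 2)), Mul(17, Rational(-1, 52)))), -33) = Add(Mul(159, Add(Rational(-77, 2), Rational(-17, 52))), -33) = Add(Mul(159, Rational(-2019, 52)), -33) = Add(Rational(-321021, 52), -33) = Rational(-322737, 52)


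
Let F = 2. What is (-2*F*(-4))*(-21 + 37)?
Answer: 256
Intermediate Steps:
(-2*F*(-4))*(-21 + 37) = (-2*2*(-4))*(-21 + 37) = -4*(-4)*16 = 16*16 = 256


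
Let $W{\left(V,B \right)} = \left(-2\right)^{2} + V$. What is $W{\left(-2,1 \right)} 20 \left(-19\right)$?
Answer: $-760$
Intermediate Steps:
$W{\left(V,B \right)} = 4 + V$
$W{\left(-2,1 \right)} 20 \left(-19\right) = \left(4 - 2\right) 20 \left(-19\right) = 2 \cdot 20 \left(-19\right) = 40 \left(-19\right) = -760$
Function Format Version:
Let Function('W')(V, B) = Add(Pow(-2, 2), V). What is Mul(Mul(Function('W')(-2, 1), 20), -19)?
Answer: -760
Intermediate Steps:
Function('W')(V, B) = Add(4, V)
Mul(Mul(Function('W')(-2, 1), 20), -19) = Mul(Mul(Add(4, -2), 20), -19) = Mul(Mul(2, 20), -19) = Mul(40, -19) = -760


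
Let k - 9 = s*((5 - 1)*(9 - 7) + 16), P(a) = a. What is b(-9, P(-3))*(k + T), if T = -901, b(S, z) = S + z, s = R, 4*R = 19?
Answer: 9336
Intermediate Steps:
R = 19/4 (R = (¼)*19 = 19/4 ≈ 4.7500)
s = 19/4 ≈ 4.7500
k = 123 (k = 9 + 19*((5 - 1)*(9 - 7) + 16)/4 = 9 + 19*(4*2 + 16)/4 = 9 + 19*(8 + 16)/4 = 9 + (19/4)*24 = 9 + 114 = 123)
b(-9, P(-3))*(k + T) = (-9 - 3)*(123 - 901) = -12*(-778) = 9336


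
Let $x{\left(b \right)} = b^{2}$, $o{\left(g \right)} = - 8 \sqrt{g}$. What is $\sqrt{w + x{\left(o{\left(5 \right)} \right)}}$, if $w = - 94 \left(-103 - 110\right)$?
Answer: $\sqrt{20342} \approx 142.63$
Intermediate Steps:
$w = 20022$ ($w = \left(-94\right) \left(-213\right) = 20022$)
$\sqrt{w + x{\left(o{\left(5 \right)} \right)}} = \sqrt{20022 + \left(- 8 \sqrt{5}\right)^{2}} = \sqrt{20022 + 320} = \sqrt{20342}$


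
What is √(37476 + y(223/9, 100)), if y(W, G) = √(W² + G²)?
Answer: √(337284 + √859729)/3 ≈ 193.85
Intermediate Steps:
y(W, G) = √(G² + W²)
√(37476 + y(223/9, 100)) = √(37476 + √(100² + (223/9)²)) = √(37476 + √(10000 + (223*(⅑))²)) = √(37476 + √(10000 + (223/9)²)) = √(37476 + √(10000 + 49729/81)) = √(37476 + √(859729/81)) = √(37476 + √859729/9)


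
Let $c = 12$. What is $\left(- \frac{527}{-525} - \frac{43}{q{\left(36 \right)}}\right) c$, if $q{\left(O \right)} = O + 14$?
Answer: $\frac{302}{175} \approx 1.7257$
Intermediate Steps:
$q{\left(O \right)} = 14 + O$
$\left(- \frac{527}{-525} - \frac{43}{q{\left(36 \right)}}\right) c = \left(- \frac{527}{-525} - \frac{43}{14 + 36}\right) 12 = \left(\left(-527\right) \left(- \frac{1}{525}\right) - \frac{43}{50}\right) 12 = \left(\frac{527}{525} - \frac{43}{50}\right) 12 = \frac{151}{1050} \cdot 12 = \frac{302}{175}$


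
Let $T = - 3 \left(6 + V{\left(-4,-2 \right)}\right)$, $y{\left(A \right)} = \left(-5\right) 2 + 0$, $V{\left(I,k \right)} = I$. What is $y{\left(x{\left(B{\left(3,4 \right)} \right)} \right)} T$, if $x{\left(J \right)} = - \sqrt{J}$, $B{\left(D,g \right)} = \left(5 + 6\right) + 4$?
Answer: $60$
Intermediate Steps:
$B{\left(D,g \right)} = 15$ ($B{\left(D,g \right)} = 11 + 4 = 15$)
$y{\left(A \right)} = -10$ ($y{\left(A \right)} = -10 + 0 = -10$)
$T = -6$ ($T = - 3 \left(6 - 4\right) = \left(-3\right) 2 = -6$)
$y{\left(x{\left(B{\left(3,4 \right)} \right)} \right)} T = \left(-10\right) \left(-6\right) = 60$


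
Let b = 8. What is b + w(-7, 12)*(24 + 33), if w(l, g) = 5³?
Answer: 7133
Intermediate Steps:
w(l, g) = 125
b + w(-7, 12)*(24 + 33) = 8 + 125*(24 + 33) = 8 + 125*57 = 8 + 7125 = 7133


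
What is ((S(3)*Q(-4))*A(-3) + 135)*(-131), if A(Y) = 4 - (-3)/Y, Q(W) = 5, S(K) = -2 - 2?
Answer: -9825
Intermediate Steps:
S(K) = -4
A(Y) = 4 + 3/Y
((S(3)*Q(-4))*A(-3) + 135)*(-131) = ((-4*5)*(4 + 3/(-3)) + 135)*(-131) = (-20*(4 + 3*(-⅓)) + 135)*(-131) = (-20*(4 - 1) + 135)*(-131) = (-20*3 + 135)*(-131) = (-60 + 135)*(-131) = 75*(-131) = -9825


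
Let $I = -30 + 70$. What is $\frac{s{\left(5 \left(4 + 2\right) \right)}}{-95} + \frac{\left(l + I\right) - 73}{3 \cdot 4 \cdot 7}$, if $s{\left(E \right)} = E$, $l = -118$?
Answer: $- \frac{3373}{1596} \approx -2.1134$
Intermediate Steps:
$I = 40$
$\frac{s{\left(5 \left(4 + 2\right) \right)}}{-95} + \frac{\left(l + I\right) - 73}{3 \cdot 4 \cdot 7} = \frac{5 \left(4 + 2\right)}{-95} + \frac{\left(-118 + 40\right) - 73}{3 \cdot 4 \cdot 7} = 5 \cdot 6 \left(- \frac{1}{95}\right) + \frac{-78 - 73}{12 \cdot 7} = 30 \left(- \frac{1}{95}\right) - \frac{151}{84} = - \frac{6}{19} - \frac{151}{84} = - \frac{3373}{1596}$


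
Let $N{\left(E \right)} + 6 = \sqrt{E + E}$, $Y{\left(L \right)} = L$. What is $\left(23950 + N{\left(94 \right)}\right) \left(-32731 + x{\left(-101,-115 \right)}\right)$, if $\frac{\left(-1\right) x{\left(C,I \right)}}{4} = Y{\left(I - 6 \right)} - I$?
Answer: $-783136408 - 65414 \sqrt{47} \approx -7.8359 \cdot 10^{8}$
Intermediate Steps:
$x{\left(C,I \right)} = 24$ ($x{\left(C,I \right)} = - 4 \left(\left(I - 6\right) - I\right) = - 4 \left(\left(-6 + I\right) - I\right) = \left(-4\right) \left(-6\right) = 24$)
$N{\left(E \right)} = -6 + \sqrt{2} \sqrt{E}$ ($N{\left(E \right)} = -6 + \sqrt{E + E} = -6 + \sqrt{2 E} = -6 + \sqrt{2} \sqrt{E}$)
$\left(23950 + N{\left(94 \right)}\right) \left(-32731 + x{\left(-101,-115 \right)}\right) = \left(23950 - \left(6 - \sqrt{2} \sqrt{94}\right)\right) \left(-32731 + 24\right) = \left(23950 - \left(6 - 2 \sqrt{47}\right)\right) \left(-32707\right) = \left(23944 + 2 \sqrt{47}\right) \left(-32707\right) = -783136408 - 65414 \sqrt{47}$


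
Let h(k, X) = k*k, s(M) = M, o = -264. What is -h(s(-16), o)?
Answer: -256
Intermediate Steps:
h(k, X) = k**2
-h(s(-16), o) = -1*(-16)**2 = -1*256 = -256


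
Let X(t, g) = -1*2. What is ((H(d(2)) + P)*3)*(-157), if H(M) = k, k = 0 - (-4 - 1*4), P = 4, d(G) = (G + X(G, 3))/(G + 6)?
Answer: -5652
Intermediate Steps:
X(t, g) = -2
d(G) = (-2 + G)/(6 + G) (d(G) = (G - 2)/(G + 6) = (-2 + G)/(6 + G))
k = 8 (k = 0 - (-4 - 4) = 0 - 1*(-8) = 0 + 8 = 8)
H(M) = 8
((H(d(2)) + P)*3)*(-157) = ((8 + 4)*3)*(-157) = (12*3)*(-157) = 36*(-157) = -5652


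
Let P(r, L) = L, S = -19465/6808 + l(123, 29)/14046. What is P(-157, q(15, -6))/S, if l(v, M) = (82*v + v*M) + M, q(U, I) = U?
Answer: -717188760/90129167 ≈ -7.9573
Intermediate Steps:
l(v, M) = M + 82*v + M*v (l(v, M) = (82*v + M*v) + M = M + 82*v + M*v)
S = -90129167/47812584 (S = -19465/6808 + (29 + 82*123 + 29*123)/14046 = -19465*1/6808 + (29 + 10086 + 3567)*(1/14046) = -19465/6808 + 13682*(1/14046) = -19465/6808 + 6841/7023 = -90129167/47812584 ≈ -1.8851)
P(-157, q(15, -6))/S = 15/(-90129167/47812584) = 15*(-47812584/90129167) = -717188760/90129167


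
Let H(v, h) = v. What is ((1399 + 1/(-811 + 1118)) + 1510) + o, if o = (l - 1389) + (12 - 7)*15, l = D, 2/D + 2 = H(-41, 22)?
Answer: 21055024/13201 ≈ 1595.0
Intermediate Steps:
D = -2/43 (D = 2/(-2 - 41) = 2/(-43) = 2*(-1/43) = -2/43 ≈ -0.046512)
l = -2/43 ≈ -0.046512
o = -56504/43 (o = (-2/43 - 1389) + (12 - 7)*15 = -59729/43 + 5*15 = -59729/43 + 75 = -56504/43 ≈ -1314.0)
((1399 + 1/(-811 + 1118)) + 1510) + o = ((1399 + 1/(-811 + 1118)) + 1510) - 56504/43 = ((1399 + 1/307) + 1510) - 56504/43 = (429494/307 + 1510) - 56504/43 = 893064/307 - 56504/43 = 21055024/13201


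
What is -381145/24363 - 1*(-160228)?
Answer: 3903253619/24363 ≈ 1.6021e+5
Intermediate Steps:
-381145/24363 - 1*(-160228) = -381145*1/24363 + 160228 = -381145/24363 + 160228 = 3903253619/24363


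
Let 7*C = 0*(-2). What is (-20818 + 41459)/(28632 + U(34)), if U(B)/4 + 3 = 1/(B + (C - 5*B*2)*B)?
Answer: 118954083/164937058 ≈ 0.72121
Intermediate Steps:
C = 0 (C = (0*(-2))/7 = (⅐)*0 = 0)
U(B) = -12 + 4/(B - 10*B²) (U(B) = -12 + 4/(B + (0 - 5*B*2)*B) = -12 + 4/(B + (0 - 10*B)*B) = -12 + 4/(B + (-10*B)*B) = -12 + 4/(B - 10*B²))
(-20818 + 41459)/(28632 + U(34)) = (-20818 + 41459)/(28632 + 4*(1 - 3*34 + 30*34²)/(34*(1 - 10*34))) = 20641/(28632 + 4*(1/34)*(1 - 102 + 30*1156)/(1 - 340)) = 20641/(28632 + 4*(1/34)*(1 - 102 + 34680)/(-339)) = 20641/(28632 + 4*(1/34)*(-1/339)*34579) = 20641/(28632 - 69158/5763) = 20641/(164937058/5763) = 20641*(5763/164937058) = 118954083/164937058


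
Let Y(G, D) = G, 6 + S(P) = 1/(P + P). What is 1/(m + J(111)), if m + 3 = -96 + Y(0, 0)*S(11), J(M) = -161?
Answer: -1/260 ≈ -0.0038462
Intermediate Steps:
S(P) = -6 + 1/(2*P) (S(P) = -6 + 1/(P + P) = -6 + 1/(2*P))
m = -99 (m = -3 + (-96 + 0*(-6 + (½)/11)) = -3 + (-96 + 0*(-6 + (½)*(1/11))) = -3 + (-96 + 0*(-6 + 1/22)) = -3 + (-96 + 0*(-131/22)) = -3 + (-96 + 0) = -3 - 96 = -99)
1/(m + J(111)) = 1/(-99 - 161) = 1/(-260) = -1/260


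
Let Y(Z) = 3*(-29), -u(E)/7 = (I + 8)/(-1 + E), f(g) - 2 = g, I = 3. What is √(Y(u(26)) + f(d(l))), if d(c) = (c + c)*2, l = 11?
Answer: I*√41 ≈ 6.4031*I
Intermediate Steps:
d(c) = 4*c (d(c) = (2*c)*2 = 4*c)
f(g) = 2 + g
u(E) = -77/(-1 + E) (u(E) = -7*(3 + 8)/(-1 + E) = -77/(-1 + E))
Y(Z) = -87
√(Y(u(26)) + f(d(l))) = √(-87 + (2 + 4*11)) = √(-87 + (2 + 44)) = √(-87 + 46) = √(-41) = I*√41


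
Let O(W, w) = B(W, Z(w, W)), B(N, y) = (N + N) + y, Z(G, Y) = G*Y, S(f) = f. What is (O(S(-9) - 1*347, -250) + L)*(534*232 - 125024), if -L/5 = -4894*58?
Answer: -1712574528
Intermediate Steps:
B(N, y) = y + 2*N (B(N, y) = 2*N + y = y + 2*N)
O(W, w) = 2*W + W*w (O(W, w) = w*W + 2*W = W*w + 2*W = 2*W + W*w)
L = 1419260 (L = -(-24470)*58 = -5*(-283852) = 1419260)
(O(S(-9) - 1*347, -250) + L)*(534*232 - 125024) = ((-9 - 1*347)*(2 - 250) + 1419260)*(534*232 - 125024) = ((-9 - 347)*(-248) + 1419260)*(123888 - 125024) = (-356*(-248) + 1419260)*(-1136) = (88288 + 1419260)*(-1136) = 1507548*(-1136) = -1712574528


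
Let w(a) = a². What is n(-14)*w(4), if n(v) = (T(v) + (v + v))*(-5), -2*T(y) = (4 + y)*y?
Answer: 7840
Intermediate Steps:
T(y) = -y*(4 + y)/2 (T(y) = -(4 + y)*y/2 = -y*(4 + y)/2)
n(v) = -10*v + 5*v*(4 + v)/2 (n(v) = (-v*(4 + v)/2 + (v + v))*(-5) = (-v*(4 + v)/2 + 2*v)*(-5) = (2*v - v*(4 + v)/2)*(-5) = -10*v + 5*v*(4 + v)/2)
n(-14)*w(4) = ((5/2)*(-14)²)*4² = ((5/2)*196)*16 = 490*16 = 7840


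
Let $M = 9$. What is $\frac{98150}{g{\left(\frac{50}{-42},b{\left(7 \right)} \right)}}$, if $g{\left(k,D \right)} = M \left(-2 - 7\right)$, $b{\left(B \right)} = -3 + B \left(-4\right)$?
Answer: $- \frac{98150}{81} \approx -1211.7$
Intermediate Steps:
$b{\left(B \right)} = -3 - 4 B$
$g{\left(k,D \right)} = -81$ ($g{\left(k,D \right)} = 9 \left(-2 - 7\right) = 9 \left(-9\right) = -81$)
$\frac{98150}{g{\left(\frac{50}{-42},b{\left(7 \right)} \right)}} = \frac{98150}{-81} = 98150 \left(- \frac{1}{81}\right) = - \frac{98150}{81}$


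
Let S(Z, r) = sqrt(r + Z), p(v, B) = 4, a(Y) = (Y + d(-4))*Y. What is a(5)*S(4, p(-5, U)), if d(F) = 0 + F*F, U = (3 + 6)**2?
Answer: 210*sqrt(2) ≈ 296.98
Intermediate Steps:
U = 81 (U = 9**2 = 81)
d(F) = F**2 (d(F) = 0 + F**2 = F**2)
a(Y) = Y*(16 + Y) (a(Y) = (Y + (-4)**2)*Y = (Y + 16)*Y = (16 + Y)*Y = Y*(16 + Y))
S(Z, r) = sqrt(Z + r)
a(5)*S(4, p(-5, U)) = (5*(16 + 5))*sqrt(4 + 4) = (5*21)*sqrt(8) = 105*(2*sqrt(2)) = 210*sqrt(2)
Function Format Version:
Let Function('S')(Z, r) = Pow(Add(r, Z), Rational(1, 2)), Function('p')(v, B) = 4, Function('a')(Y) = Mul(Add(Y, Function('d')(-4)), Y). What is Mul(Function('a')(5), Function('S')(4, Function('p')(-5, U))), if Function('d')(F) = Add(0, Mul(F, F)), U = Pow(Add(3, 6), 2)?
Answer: Mul(210, Pow(2, Rational(1, 2))) ≈ 296.98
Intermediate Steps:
U = 81 (U = Pow(9, 2) = 81)
Function('d')(F) = Pow(F, 2) (Function('d')(F) = Add(0, Pow(F, 2)) = Pow(F, 2))
Function('a')(Y) = Mul(Y, Add(16, Y)) (Function('a')(Y) = Mul(Add(Y, Pow(-4, 2)), Y) = Mul(Add(Y, 16), Y) = Mul(Add(16, Y), Y) = Mul(Y, Add(16, Y)))
Function('S')(Z, r) = Pow(Add(Z, r), Rational(1, 2))
Mul(Function('a')(5), Function('S')(4, Function('p')(-5, U))) = Mul(Mul(5, Add(16, 5)), Pow(Add(4, 4), Rational(1, 2))) = Mul(Mul(5, 21), Pow(8, Rational(1, 2))) = Mul(105, Mul(2, Pow(2, Rational(1, 2)))) = Mul(210, Pow(2, Rational(1, 2)))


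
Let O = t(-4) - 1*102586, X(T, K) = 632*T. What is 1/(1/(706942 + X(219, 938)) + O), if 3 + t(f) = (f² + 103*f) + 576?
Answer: -845350/86571448149 ≈ -9.7648e-6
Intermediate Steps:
t(f) = 573 + f² + 103*f (t(f) = -3 + ((f² + 103*f) + 576) = -3 + (576 + f² + 103*f) = 573 + f² + 103*f)
O = -102409 (O = (573 + (-4)² + 103*(-4)) - 1*102586 = (573 + 16 - 412) - 102586 = 177 - 102586 = -102409)
1/(1/(706942 + X(219, 938)) + O) = 1/(1/(706942 + 632*219) - 102409) = 1/(1/(706942 + 138408) - 102409) = 1/(1/845350 - 102409) = 1/(-86571448149/845350) = -845350/86571448149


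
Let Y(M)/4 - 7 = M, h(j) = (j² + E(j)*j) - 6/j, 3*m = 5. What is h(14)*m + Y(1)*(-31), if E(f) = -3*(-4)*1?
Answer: -8107/21 ≈ -386.05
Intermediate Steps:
E(f) = 12 (E(f) = 12*1 = 12)
m = 5/3 (m = (⅓)*5 = 5/3 ≈ 1.6667)
h(j) = j² - 6/j + 12*j (h(j) = (j² + 12*j) - 6/j = j² - 6/j + 12*j)
Y(M) = 28 + 4*M
h(14)*m + Y(1)*(-31) = ((-6 + 14²*(12 + 14))/14)*(5/3) + (28 + 4*1)*(-31) = ((-6 + 196*26)/14)*(5/3) + (28 + 4)*(-31) = ((-6 + 5096)/14)*(5/3) + 32*(-31) = ((1/14)*5090)*(5/3) - 992 = (2545/7)*(5/3) - 992 = 12725/21 - 992 = -8107/21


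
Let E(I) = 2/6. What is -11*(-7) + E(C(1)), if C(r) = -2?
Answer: 232/3 ≈ 77.333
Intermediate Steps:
E(I) = ⅓ (E(I) = 2*(⅙) = ⅓)
-11*(-7) + E(C(1)) = -11*(-7) + ⅓ = 77 + ⅓ = 232/3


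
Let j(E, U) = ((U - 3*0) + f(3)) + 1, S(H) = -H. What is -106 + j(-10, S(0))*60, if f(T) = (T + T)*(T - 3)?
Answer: -46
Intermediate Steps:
f(T) = 2*T*(-3 + T) (f(T) = (2*T)*(-3 + T) = 2*T*(-3 + T))
j(E, U) = 1 + U (j(E, U) = ((U - 3*0) + 2*3*(-3 + 3)) + 1 = ((U + 0) + 2*3*0) + 1 = (U + 0) + 1 = U + 1 = 1 + U)
-106 + j(-10, S(0))*60 = -106 + (1 - 1*0)*60 = -106 + (1 + 0)*60 = -106 + 1*60 = -106 + 60 = -46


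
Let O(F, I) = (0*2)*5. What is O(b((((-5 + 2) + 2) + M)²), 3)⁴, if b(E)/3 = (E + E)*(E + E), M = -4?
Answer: 0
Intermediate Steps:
b(E) = 12*E² (b(E) = 3*((E + E)*(E + E)) = 3*((2*E)*(2*E)) = 3*(4*E²) = 12*E²)
O(F, I) = 0 (O(F, I) = 0*5 = 0)
O(b((((-5 + 2) + 2) + M)²), 3)⁴ = 0⁴ = 0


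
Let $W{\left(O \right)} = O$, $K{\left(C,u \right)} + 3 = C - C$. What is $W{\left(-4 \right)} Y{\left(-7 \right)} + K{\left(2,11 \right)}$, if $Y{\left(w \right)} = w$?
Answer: $25$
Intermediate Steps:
$K{\left(C,u \right)} = -3$ ($K{\left(C,u \right)} = -3 + \left(C - C\right) = -3 + 0 = -3$)
$W{\left(-4 \right)} Y{\left(-7 \right)} + K{\left(2,11 \right)} = \left(-4\right) \left(-7\right) - 3 = 28 - 3 = 25$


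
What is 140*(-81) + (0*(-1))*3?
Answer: -11340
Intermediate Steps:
140*(-81) + (0*(-1))*3 = -11340 + 0*3 = -11340 + 0 = -11340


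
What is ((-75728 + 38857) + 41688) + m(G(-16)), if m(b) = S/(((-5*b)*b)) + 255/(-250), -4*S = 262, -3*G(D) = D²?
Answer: 15781009159/3276800 ≈ 4816.0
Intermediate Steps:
G(D) = -D²/3
S = -131/2 (S = -¼*262 = -131/2 ≈ -65.500)
m(b) = -51/50 + 131/(10*b²) (m(b) = -131*(-1/(5*b²))/2 + 255/(-250) = -131*(-1/(5*b²))/2 + 255*(-1/250) = -(-131)/(10*b²) - 51/50 = 131/(10*b²) - 51/50 = -51/50 + 131/(10*b²))
((-75728 + 38857) + 41688) + m(G(-16)) = ((-75728 + 38857) + 41688) + (-51/50 + 131/(10*(-⅓*(-16)²)²)) = (-36871 + 41688) + (-51/50 + 131/(10*(-⅓*256)²)) = 4817 + (-51/50 + 131/(10*(-256/3)²)) = 4817 + (-51/50 + (131/10)*(9/65536)) = 4817 + (-51/50 + 1179/655360) = 4817 - 3336441/3276800 = 15781009159/3276800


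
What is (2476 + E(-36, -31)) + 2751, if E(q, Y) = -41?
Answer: 5186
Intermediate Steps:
(2476 + E(-36, -31)) + 2751 = (2476 - 41) + 2751 = 2435 + 2751 = 5186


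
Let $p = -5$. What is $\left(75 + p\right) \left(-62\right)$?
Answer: $-4340$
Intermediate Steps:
$\left(75 + p\right) \left(-62\right) = \left(75 - 5\right) \left(-62\right) = 70 \left(-62\right) = -4340$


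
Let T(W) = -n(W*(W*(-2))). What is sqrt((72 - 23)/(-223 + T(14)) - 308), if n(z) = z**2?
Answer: I*sqrt(7293819841315)/153887 ≈ 17.55*I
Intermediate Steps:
T(W) = -4*W**4 (T(W) = -(W*(W*(-2)))**2 = -(W*(-2*W))**2 = -(-2*W**2)**2 = -4*W**4)
sqrt((72 - 23)/(-223 + T(14)) - 308) = sqrt((72 - 23)/(-223 - 4*14**4) - 308) = sqrt(49/(-223 - 4*38416) - 308) = sqrt(49/(-223 - 153664) - 308) = sqrt(49/(-153887) - 308) = sqrt(49*(-1/153887) - 308) = sqrt(-49/153887 - 308) = sqrt(-47397245/153887) = I*sqrt(7293819841315)/153887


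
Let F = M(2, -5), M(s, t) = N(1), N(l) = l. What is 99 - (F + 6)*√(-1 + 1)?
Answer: 99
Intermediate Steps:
M(s, t) = 1
F = 1
99 - (F + 6)*√(-1 + 1) = 99 - (1 + 6)*√(-1 + 1) = 99 - 7*√0 = 99 - 7*0 = 99 - 1*0 = 99 + 0 = 99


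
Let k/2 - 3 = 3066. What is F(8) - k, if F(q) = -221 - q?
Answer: -6367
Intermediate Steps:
k = 6138 (k = 6 + 2*3066 = 6 + 6132 = 6138)
F(8) - k = (-221 - 1*8) - 1*6138 = (-221 - 8) - 6138 = -229 - 6138 = -6367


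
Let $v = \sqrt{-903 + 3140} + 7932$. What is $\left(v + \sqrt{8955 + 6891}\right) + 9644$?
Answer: $17576 + \sqrt{2237} + \sqrt{15846} \approx 17749.0$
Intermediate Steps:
$v = 7932 + \sqrt{2237}$ ($v = \sqrt{2237} + 7932 = 7932 + \sqrt{2237} \approx 7979.3$)
$\left(v + \sqrt{8955 + 6891}\right) + 9644 = \left(\left(7932 + \sqrt{2237}\right) + \sqrt{8955 + 6891}\right) + 9644 = \left(\left(7932 + \sqrt{2237}\right) + \sqrt{15846}\right) + 9644 = \left(7932 + \sqrt{2237} + \sqrt{15846}\right) + 9644 = 17576 + \sqrt{2237} + \sqrt{15846}$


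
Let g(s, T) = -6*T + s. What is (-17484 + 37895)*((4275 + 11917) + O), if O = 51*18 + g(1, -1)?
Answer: 349375087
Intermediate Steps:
g(s, T) = s - 6*T
O = 925 (O = 51*18 + (1 - 6*(-1)) = 918 + (1 + 6) = 918 + 7 = 925)
(-17484 + 37895)*((4275 + 11917) + O) = (-17484 + 37895)*((4275 + 11917) + 925) = 20411*(16192 + 925) = 20411*17117 = 349375087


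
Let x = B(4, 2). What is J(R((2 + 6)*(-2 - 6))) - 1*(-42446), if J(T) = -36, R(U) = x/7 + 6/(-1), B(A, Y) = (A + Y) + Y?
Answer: 42410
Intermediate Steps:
B(A, Y) = A + 2*Y
x = 8 (x = 4 + 2*2 = 4 + 4 = 8)
R(U) = -34/7 (R(U) = 8/7 + 6/(-1) = 8*(1/7) + 6*(-1) = 8/7 - 6 = -34/7)
J(R((2 + 6)*(-2 - 6))) - 1*(-42446) = -36 - 1*(-42446) = -36 + 42446 = 42410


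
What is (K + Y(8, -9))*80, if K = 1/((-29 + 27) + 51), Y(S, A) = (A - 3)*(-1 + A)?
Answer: 470480/49 ≈ 9601.6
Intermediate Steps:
Y(S, A) = (-1 + A)*(-3 + A) (Y(S, A) = (-3 + A)*(-1 + A) = (-1 + A)*(-3 + A))
K = 1/49 (K = 1/(-2 + 51) = 1/49 ≈ 0.020408)
(K + Y(8, -9))*80 = (1/49 + (3 + (-9)**2 - 4*(-9)))*80 = (1/49 + (3 + 81 + 36))*80 = (1/49 + 120)*80 = (5881/49)*80 = 470480/49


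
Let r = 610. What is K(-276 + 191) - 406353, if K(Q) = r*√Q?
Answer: -406353 + 610*I*√85 ≈ -4.0635e+5 + 5623.9*I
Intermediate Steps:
K(Q) = 610*√Q
K(-276 + 191) - 406353 = 610*√(-276 + 191) - 406353 = 610*√(-85) - 406353 = 610*(I*√85) - 406353 = 610*I*√85 - 406353 = -406353 + 610*I*√85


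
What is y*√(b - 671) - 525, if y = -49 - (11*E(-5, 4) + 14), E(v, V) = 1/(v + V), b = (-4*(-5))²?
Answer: -525 - 52*I*√271 ≈ -525.0 - 856.03*I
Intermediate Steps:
b = 400 (b = 20² = 400)
E(v, V) = 1/(V + v)
y = -52 (y = -49 - (11/(4 - 5) + 14) = -49 - (11/(-1) + 14) = -49 - (11*(-1) + 14) = -49 - (-11 + 14) = -49 - 1*3 = -49 - 3 = -52)
y*√(b - 671) - 525 = -52*√(400 - 671) - 525 = -52*I*√271 - 525 = -525 - 52*I*√271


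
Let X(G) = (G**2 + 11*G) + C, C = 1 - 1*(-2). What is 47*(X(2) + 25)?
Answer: 2538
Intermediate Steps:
C = 3 (C = 1 + 2 = 3)
X(G) = 3 + G**2 + 11*G (X(G) = (G**2 + 11*G) + 3 = 3 + G**2 + 11*G)
47*(X(2) + 25) = 47*((3 + 2**2 + 11*2) + 25) = 47*((3 + 4 + 22) + 25) = 47*(29 + 25) = 47*54 = 2538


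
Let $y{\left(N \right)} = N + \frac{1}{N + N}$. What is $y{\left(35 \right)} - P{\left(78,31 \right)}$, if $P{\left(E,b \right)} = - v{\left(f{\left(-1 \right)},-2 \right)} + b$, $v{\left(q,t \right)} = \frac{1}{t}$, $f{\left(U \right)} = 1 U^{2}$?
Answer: $\frac{123}{35} \approx 3.5143$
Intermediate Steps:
$f{\left(U \right)} = U^{2}$
$P{\left(E,b \right)} = \frac{1}{2} + b$ ($P{\left(E,b \right)} = - \frac{1}{-2} + b = \left(-1\right) \left(- \frac{1}{2}\right) + b = \frac{1}{2} + b$)
$y{\left(N \right)} = N + \frac{1}{2 N}$
$y{\left(35 \right)} - P{\left(78,31 \right)} = \left(35 + \frac{1}{2 \cdot 35}\right) - \left(\frac{1}{2} + 31\right) = \left(35 + \frac{1}{2} \cdot \frac{1}{35}\right) - \frac{63}{2} = \left(35 + \frac{1}{70}\right) - \frac{63}{2} = \frac{2451}{70} - \frac{63}{2} = \frac{123}{35}$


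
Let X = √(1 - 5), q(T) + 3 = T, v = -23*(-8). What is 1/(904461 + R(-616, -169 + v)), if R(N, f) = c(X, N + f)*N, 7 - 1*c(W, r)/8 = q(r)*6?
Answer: -1/16989107 ≈ -5.8861e-8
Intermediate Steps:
v = 184
q(T) = -3 + T
X = 2*I (X = √(-4) = 2*I ≈ 2.0*I)
c(W, r) = 200 - 48*r (c(W, r) = 56 - 8*(-3 + r)*6 = 56 - 8*(-18 + 6*r) = 56 + (144 - 48*r) = 200 - 48*r)
R(N, f) = N*(200 - 48*N - 48*f) (R(N, f) = (200 - 48*(N + f))*N = (200 + (-48*N - 48*f))*N = (200 - 48*N - 48*f)*N = N*(200 - 48*N - 48*f))
1/(904461 + R(-616, -169 + v)) = 1/(904461 + 8*(-616)*(25 - 6*(-616) - 6*(-169 + 184))) = 1/(904461 + 8*(-616)*(25 + 3696 - 6*15)) = 1/(904461 + 8*(-616)*(25 + 3696 - 90)) = 1/(904461 + 8*(-616)*3631) = 1/(904461 - 17893568) = 1/(-16989107) = -1/16989107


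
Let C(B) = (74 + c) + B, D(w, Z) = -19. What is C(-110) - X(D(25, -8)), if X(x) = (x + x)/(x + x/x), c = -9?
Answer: -424/9 ≈ -47.111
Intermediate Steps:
X(x) = 2*x/(1 + x) (X(x) = (2*x)/(x + 1) = (2*x)/(1 + x) = 2*x/(1 + x))
C(B) = 65 + B (C(B) = (74 - 9) + B = 65 + B)
C(-110) - X(D(25, -8)) = (65 - 110) - 2*(-19)/(1 - 19) = -45 - 2*(-19)/(-18) = -45 - 2*(-19)*(-1)/18 = -45 - 1*19/9 = -45 - 19/9 = -424/9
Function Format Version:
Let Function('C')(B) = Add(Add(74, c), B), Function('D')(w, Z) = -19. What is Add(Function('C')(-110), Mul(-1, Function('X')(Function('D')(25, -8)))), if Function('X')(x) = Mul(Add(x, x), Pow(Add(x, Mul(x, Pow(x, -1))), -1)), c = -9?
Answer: Rational(-424, 9) ≈ -47.111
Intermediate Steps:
Function('X')(x) = Mul(2, x, Pow(Add(1, x), -1)) (Function('X')(x) = Mul(Mul(2, x), Pow(Add(x, 1), -1)) = Mul(Mul(2, x), Pow(Add(1, x), -1)) = Mul(2, x, Pow(Add(1, x), -1)))
Function('C')(B) = Add(65, B) (Function('C')(B) = Add(Add(74, -9), B) = Add(65, B))
Add(Function('C')(-110), Mul(-1, Function('X')(Function('D')(25, -8)))) = Add(Add(65, -110), Mul(-1, Mul(2, -19, Pow(Add(1, -19), -1)))) = Add(-45, Mul(-1, Mul(2, -19, Pow(-18, -1)))) = Add(-45, Mul(-1, Mul(2, -19, Rational(-1, 18)))) = Add(-45, Mul(-1, Rational(19, 9))) = Add(-45, Rational(-19, 9)) = Rational(-424, 9)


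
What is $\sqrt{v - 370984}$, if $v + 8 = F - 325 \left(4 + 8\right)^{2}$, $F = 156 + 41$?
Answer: $i \sqrt{417595} \approx 646.22 i$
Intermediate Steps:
$F = 197$
$v = -46611$ ($v = -8 + \left(197 - 325 \left(4 + 8\right)^{2}\right) = -8 + \left(197 - 325 \cdot 12^{2}\right) = -8 + \left(197 - 46800\right) = -8 - 46603 = -46611$)
$\sqrt{v - 370984} = \sqrt{-46611 - 370984} = \sqrt{-417595} = i \sqrt{417595}$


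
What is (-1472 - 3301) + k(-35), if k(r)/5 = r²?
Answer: 1352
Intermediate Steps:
k(r) = 5*r²
(-1472 - 3301) + k(-35) = (-1472 - 3301) + 5*(-35)² = -4773 + 5*1225 = -4773 + 6125 = 1352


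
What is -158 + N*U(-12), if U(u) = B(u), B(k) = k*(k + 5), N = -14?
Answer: -1334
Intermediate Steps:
B(k) = k*(5 + k)
U(u) = u*(5 + u)
-158 + N*U(-12) = -158 - (-168)*(5 - 12) = -158 - (-168)*(-7) = -158 - 14*84 = -158 - 1176 = -1334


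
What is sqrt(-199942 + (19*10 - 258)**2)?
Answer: 3*I*sqrt(21702) ≈ 441.95*I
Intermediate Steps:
sqrt(-199942 + (19*10 - 258)**2) = sqrt(-199942 + (190 - 258)**2) = sqrt(-199942 + (-68)**2) = sqrt(-199942 + 4624) = sqrt(-195318) = 3*I*sqrt(21702)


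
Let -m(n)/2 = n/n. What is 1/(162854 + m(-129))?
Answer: 1/162852 ≈ 6.1405e-6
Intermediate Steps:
m(n) = -2 (m(n) = -2*n/n = -2*1 = -2)
1/(162854 + m(-129)) = 1/(162854 - 2) = 1/162852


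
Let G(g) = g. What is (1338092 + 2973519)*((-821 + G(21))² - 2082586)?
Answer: -6219869666046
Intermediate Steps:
(1338092 + 2973519)*((-821 + G(21))² - 2082586) = (1338092 + 2973519)*((-821 + 21)² - 2082586) = 4311611*((-800)² - 2082586) = 4311611*(640000 - 2082586) = 4311611*(-1442586) = -6219869666046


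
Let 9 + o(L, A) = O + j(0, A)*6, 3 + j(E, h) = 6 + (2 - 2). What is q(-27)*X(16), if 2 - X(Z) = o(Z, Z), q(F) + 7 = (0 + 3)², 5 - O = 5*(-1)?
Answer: -34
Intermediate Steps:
O = 10 (O = 5 - 5*(-1) = 5 - 1*(-5) = 5 + 5 = 10)
q(F) = 2 (q(F) = -7 + (0 + 3)² = -7 + 3² = -7 + 9 = 2)
j(E, h) = 3 (j(E, h) = -3 + (6 + (2 - 2)) = -3 + (6 + 0) = -3 + 6 = 3)
o(L, A) = 19 (o(L, A) = -9 + (10 + 3*6) = -9 + (10 + 18) = -9 + 28 = 19)
X(Z) = -17 (X(Z) = 2 - 1*19 = 2 - 19 = -17)
q(-27)*X(16) = 2*(-17) = -34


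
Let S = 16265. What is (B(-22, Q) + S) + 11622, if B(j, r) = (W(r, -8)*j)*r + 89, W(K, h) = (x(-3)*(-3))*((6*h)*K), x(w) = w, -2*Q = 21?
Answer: 1075792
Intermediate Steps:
Q = -21/2 (Q = -½*21 = -21/2 ≈ -10.500)
W(K, h) = 54*K*h (W(K, h) = (-3*(-3))*((6*h)*K) = 9*(6*K*h) = 54*K*h)
B(j, r) = 89 - 432*j*r² (B(j, r) = ((54*r*(-8))*j)*r + 89 = ((-432*r)*j)*r + 89 = (-432*j*r)*r + 89 = -432*j*r² + 89 = 89 - 432*j*r²)
(B(-22, Q) + S) + 11622 = ((89 - 432*(-22)*(-21/2)²) + 16265) + 11622 = ((89 - 432*(-22)*441/4) + 16265) + 11622 = ((89 + 1047816) + 16265) + 11622 = (1047905 + 16265) + 11622 = 1064170 + 11622 = 1075792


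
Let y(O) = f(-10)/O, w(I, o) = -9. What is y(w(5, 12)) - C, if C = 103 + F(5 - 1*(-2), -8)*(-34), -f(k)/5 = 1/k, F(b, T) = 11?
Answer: 4877/18 ≈ 270.94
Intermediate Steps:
f(k) = -5/k
y(O) = 1/(2*O) (y(O) = (-5/(-10))/O = (-5*(-1/10))/O = 1/(2*O))
C = -271 (C = 103 + 11*(-34) = 103 - 374 = -271)
y(w(5, 12)) - C = (1/2)/(-9) - 1*(-271) = (1/2)*(-1/9) + 271 = -1/18 + 271 = 4877/18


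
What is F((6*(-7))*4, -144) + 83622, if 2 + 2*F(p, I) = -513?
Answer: 166729/2 ≈ 83365.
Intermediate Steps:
F(p, I) = -515/2 (F(p, I) = -1 + (1/2)*(-513) = -1 - 513/2 = -515/2)
F((6*(-7))*4, -144) + 83622 = -515/2 + 83622 = 166729/2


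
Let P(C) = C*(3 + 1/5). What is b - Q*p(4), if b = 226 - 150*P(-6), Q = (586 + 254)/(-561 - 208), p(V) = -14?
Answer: 2376754/769 ≈ 3090.7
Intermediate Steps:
Q = -840/769 (Q = 840/(-769) = 840*(-1/769) = -840/769 ≈ -1.0923)
P(C) = 16*C/5 (P(C) = C*(3 + ⅕) = C*(16/5) = 16*C/5)
b = 3106 (b = 226 - 480*(-6) = 226 - 150*(-96/5) = 226 + 2880 = 3106)
b - Q*p(4) = 3106 - (-840)*(-14)/769 = 3106 - 1*11760/769 = 3106 - 11760/769 = 2376754/769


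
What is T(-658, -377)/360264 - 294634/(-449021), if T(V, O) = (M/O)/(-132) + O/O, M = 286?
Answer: 63908258291/97395507504 ≈ 0.65617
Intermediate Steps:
T(V, O) = 1 - 13/(6*O) (T(V, O) = (286/O)/(-132) + O/O = (286/O)*(-1/132) + 1 = -13/(6*O) + 1 = 1 - 13/(6*O))
T(-658, -377)/360264 - 294634/(-449021) = ((-13/6 - 377)/(-377))/360264 - 294634/(-449021) = -1/377*(-2275/6)*(1/360264) - 294634*(-1/449021) = (175/174)*(1/360264) + 294634/449021 = 175/62685936 + 294634/449021 = 63908258291/97395507504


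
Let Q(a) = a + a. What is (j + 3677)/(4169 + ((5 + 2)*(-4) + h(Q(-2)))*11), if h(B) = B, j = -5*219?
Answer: 2582/3817 ≈ 0.67645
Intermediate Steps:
j = -1095
Q(a) = 2*a
(j + 3677)/(4169 + ((5 + 2)*(-4) + h(Q(-2)))*11) = (-1095 + 3677)/(4169 + ((5 + 2)*(-4) + 2*(-2))*11) = 2582/(4169 + (7*(-4) - 4)*11) = 2582/(4169 + (-28 - 4)*11) = 2582/(4169 - 32*11) = 2582/(4169 - 352) = 2582/3817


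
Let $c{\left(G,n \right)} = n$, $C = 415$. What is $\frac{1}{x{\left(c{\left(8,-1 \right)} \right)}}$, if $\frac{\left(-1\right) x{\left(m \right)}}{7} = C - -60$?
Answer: $- \frac{1}{3325} \approx -0.00030075$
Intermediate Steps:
$x{\left(m \right)} = -3325$ ($x{\left(m \right)} = - 7 \left(415 - -60\right) = - 7 \left(415 + 60\right) = \left(-7\right) 475 = -3325$)
$\frac{1}{x{\left(c{\left(8,-1 \right)} \right)}} = \frac{1}{-3325} = - \frac{1}{3325}$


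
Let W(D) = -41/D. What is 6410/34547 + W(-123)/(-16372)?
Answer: 314799013/1696810452 ≈ 0.18552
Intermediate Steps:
6410/34547 + W(-123)/(-16372) = 6410/34547 - 41/(-123)/(-16372) = 6410*(1/34547) - 41*(-1/123)*(-1/16372) = 6410/34547 + (⅓)*(-1/16372) = 6410/34547 - 1/49116 = 314799013/1696810452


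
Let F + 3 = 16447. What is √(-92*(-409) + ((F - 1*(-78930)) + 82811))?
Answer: 13*√1277 ≈ 464.56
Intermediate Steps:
F = 16444 (F = -3 + 16447 = 16444)
√(-92*(-409) + ((F - 1*(-78930)) + 82811)) = √(-92*(-409) + ((16444 - 1*(-78930)) + 82811)) = √(37628 + ((16444 + 78930) + 82811)) = √(37628 + (95374 + 82811)) = √(37628 + 178185) = √215813 = 13*√1277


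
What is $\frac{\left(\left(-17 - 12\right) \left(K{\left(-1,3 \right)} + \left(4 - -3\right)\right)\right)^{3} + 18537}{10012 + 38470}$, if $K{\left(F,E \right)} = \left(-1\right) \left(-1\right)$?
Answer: $- \frac{1781233}{6926} \approx -257.18$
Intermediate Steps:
$K{\left(F,E \right)} = 1$
$\frac{\left(\left(-17 - 12\right) \left(K{\left(-1,3 \right)} + \left(4 - -3\right)\right)\right)^{3} + 18537}{10012 + 38470} = \frac{\left(\left(-17 - 12\right) \left(1 + \left(4 - -3\right)\right)\right)^{3} + 18537}{10012 + 38470} = \frac{\left(- 29 \left(1 + \left(4 + 3\right)\right)\right)^{3} + 18537}{48482} = \left(\left(- 29 \left(1 + 7\right)\right)^{3} + 18537\right) \frac{1}{48482} = \left(\left(\left(-29\right) 8\right)^{3} + 18537\right) \frac{1}{48482} = \left(\left(-232\right)^{3} + 18537\right) \frac{1}{48482} = \left(-12487168 + 18537\right) \frac{1}{48482} = \left(-12468631\right) \frac{1}{48482} = - \frac{1781233}{6926}$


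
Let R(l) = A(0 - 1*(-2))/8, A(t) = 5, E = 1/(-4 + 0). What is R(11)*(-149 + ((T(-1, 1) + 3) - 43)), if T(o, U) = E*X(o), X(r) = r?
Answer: -3775/32 ≈ -117.97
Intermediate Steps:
E = -¼ (E = 1/(-4) = -¼ ≈ -0.25000)
R(l) = 5/8
T(o, U) = -o/4
R(11)*(-149 + ((T(-1, 1) + 3) - 43)) = 5*(-149 + ((-¼*(-1) + 3) - 43))/8 = 5*(-149 + ((¼ + 3) - 43))/8 = 5*(-149 + (13/4 - 43))/8 = 5*(-149 - 159/4)/8 = (5/8)*(-755/4) = -3775/32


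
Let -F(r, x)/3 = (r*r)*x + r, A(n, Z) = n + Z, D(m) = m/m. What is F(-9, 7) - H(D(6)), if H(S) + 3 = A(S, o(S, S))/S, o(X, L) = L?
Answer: -1673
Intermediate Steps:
D(m) = 1
A(n, Z) = Z + n
F(r, x) = -3*r - 3*x*r**2 (F(r, x) = -3*((r*r)*x + r) = -3*(r**2*x + r) = -3*(x*r**2 + r) = -3*(r + x*r**2) = -3*r - 3*x*r**2)
H(S) = -1 (H(S) = -3 + (S + S)/S = -3 + (2*S)/S = -3 + 2 = -1)
F(-9, 7) - H(D(6)) = -3*(-9)*(1 - 9*7) - 1*(-1) = -3*(-9)*(1 - 63) + 1 = -3*(-9)*(-62) + 1 = -1674 + 1 = -1673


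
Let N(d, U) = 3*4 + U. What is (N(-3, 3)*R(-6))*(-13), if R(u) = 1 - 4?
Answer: 585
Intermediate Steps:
N(d, U) = 12 + U
R(u) = -3
(N(-3, 3)*R(-6))*(-13) = ((12 + 3)*(-3))*(-13) = (15*(-3))*(-13) = -45*(-13) = 585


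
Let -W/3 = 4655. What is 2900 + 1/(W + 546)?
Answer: 38915099/13419 ≈ 2900.0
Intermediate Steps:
W = -13965 (W = -3*4655 = -13965)
2900 + 1/(W + 546) = 2900 + 1/(-13965 + 546) = 2900 + 1/(-13419) = 2900 - 1/13419 = 38915099/13419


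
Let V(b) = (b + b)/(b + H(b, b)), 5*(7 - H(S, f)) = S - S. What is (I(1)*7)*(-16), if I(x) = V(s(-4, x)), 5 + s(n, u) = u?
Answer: 896/3 ≈ 298.67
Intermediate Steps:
H(S, f) = 7 (H(S, f) = 7 - (S - S)/5 = 7 - ⅕*0 = 7 + 0 = 7)
s(n, u) = -5 + u
V(b) = 2*b/(7 + b) (V(b) = (b + b)/(b + 7) = (2*b)/(7 + b) = 2*b/(7 + b))
I(x) = 2*(-5 + x)/(2 + x) (I(x) = 2*(-5 + x)/(7 + (-5 + x)) = 2*(-5 + x)/(2 + x))
(I(1)*7)*(-16) = ((2*(-5 + 1)/(2 + 1))*7)*(-16) = ((2*(-4)/3)*7)*(-16) = ((2*(⅓)*(-4))*7)*(-16) = -8/3*7*(-16) = -56/3*(-16) = 896/3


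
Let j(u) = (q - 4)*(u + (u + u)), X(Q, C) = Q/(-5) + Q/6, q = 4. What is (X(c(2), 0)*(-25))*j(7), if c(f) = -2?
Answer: 0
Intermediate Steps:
X(Q, C) = -Q/30 (X(Q, C) = Q*(-1/5) + Q*(1/6) = -Q/5 + Q/6 = -Q/30)
j(u) = 0 (j(u) = (4 - 4)*(u + (u + u)) = 0*(u + 2*u) = 0*(3*u) = 0)
(X(c(2), 0)*(-25))*j(7) = (-1/30*(-2)*(-25))*0 = ((1/15)*(-25))*0 = -5/3*0 = 0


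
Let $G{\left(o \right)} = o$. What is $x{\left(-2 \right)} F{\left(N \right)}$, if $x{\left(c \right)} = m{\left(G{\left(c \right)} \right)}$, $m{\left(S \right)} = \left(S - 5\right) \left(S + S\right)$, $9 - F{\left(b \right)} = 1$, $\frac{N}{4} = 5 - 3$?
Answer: $224$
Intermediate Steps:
$N = 8$ ($N = 4 \left(5 - 3\right) = 4 \cdot 2 = 8$)
$F{\left(b \right)} = 8$ ($F{\left(b \right)} = 9 - 1 = 8$)
$m{\left(S \right)} = 2 S \left(-5 + S\right)$ ($m{\left(S \right)} = \left(-5 + S\right) 2 S = 2 S \left(-5 + S\right)$)
$x{\left(c \right)} = 2 c \left(-5 + c\right)$
$x{\left(-2 \right)} F{\left(N \right)} = 2 \left(-2\right) \left(-5 - 2\right) 8 = 2 \left(-2\right) \left(-7\right) 8 = 28 \cdot 8 = 224$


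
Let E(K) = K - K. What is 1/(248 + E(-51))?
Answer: 1/248 ≈ 0.0040323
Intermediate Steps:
E(K) = 0
1/(248 + E(-51)) = 1/(248 + 0) = 1/248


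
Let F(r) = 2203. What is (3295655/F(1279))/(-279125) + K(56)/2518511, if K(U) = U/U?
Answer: -150900517406/28157519644975 ≈ -0.0053592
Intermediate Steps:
K(U) = 1
(3295655/F(1279))/(-279125) + K(56)/2518511 = (3295655/2203)/(-279125) + 1/2518511 = (3295655*(1/2203))*(-1/279125) + 1*(1/2518511) = (3295655/2203)*(-1/279125) + 1/2518511 = -59921/11180225 + 1/2518511 = -150900517406/28157519644975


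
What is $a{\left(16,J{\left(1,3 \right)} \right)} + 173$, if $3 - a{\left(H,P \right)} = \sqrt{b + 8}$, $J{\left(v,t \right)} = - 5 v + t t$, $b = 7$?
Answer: $176 - \sqrt{15} \approx 172.13$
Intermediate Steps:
$J{\left(v,t \right)} = t^{2} - 5 v$ ($J{\left(v,t \right)} = - 5 v + t^{2} = t^{2} - 5 v$)
$a{\left(H,P \right)} = 3 - \sqrt{15}$ ($a{\left(H,P \right)} = 3 - \sqrt{7 + 8} = 3 - \sqrt{15}$)
$a{\left(16,J{\left(1,3 \right)} \right)} + 173 = \left(3 - \sqrt{15}\right) + 173 = 176 - \sqrt{15}$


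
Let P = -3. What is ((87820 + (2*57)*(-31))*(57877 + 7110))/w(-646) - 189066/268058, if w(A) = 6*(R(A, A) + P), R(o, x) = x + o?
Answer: -1417266053366/2010435 ≈ -7.0496e+5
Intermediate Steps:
R(o, x) = o + x
w(A) = -18 + 12*A (w(A) = 6*((A + A) - 3) = 6*(2*A - 3) = 6*(-3 + 2*A) = -18 + 12*A)
((87820 + (2*57)*(-31))*(57877 + 7110))/w(-646) - 189066/268058 = ((87820 + (2*57)*(-31))*(57877 + 7110))/(-18 + 12*(-646)) - 189066/268058 = ((87820 + 114*(-31))*64987)/(-18 - 7752) - 189066*1/268058 = ((87820 - 3534)*64987)/(-7770) - 94533/134029 = (84286*64987)*(-1/7770) - 94533/134029 = 5477494282*(-1/7770) - 94533/134029 = -74020193/105 - 94533/134029 = -1417266053366/2010435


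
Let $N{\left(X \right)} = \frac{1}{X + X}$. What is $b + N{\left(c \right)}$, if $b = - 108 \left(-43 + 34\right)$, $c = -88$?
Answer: $\frac{171071}{176} \approx 971.99$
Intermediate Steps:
$b = 972$ ($b = \left(-108\right) \left(-9\right) = 972$)
$N{\left(X \right)} = \frac{1}{2 X}$
$b + N{\left(c \right)} = 972 + \frac{1}{2 \left(-88\right)} = 972 + \frac{1}{2} \left(- \frac{1}{88}\right) = 972 - \frac{1}{176} = \frac{171071}{176}$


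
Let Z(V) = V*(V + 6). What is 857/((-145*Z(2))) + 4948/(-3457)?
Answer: -14442009/8020240 ≈ -1.8007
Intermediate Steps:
Z(V) = V*(6 + V)
857/((-145*Z(2))) + 4948/(-3457) = 857/((-290*(6 + 2))) + 4948/(-3457) = 857/((-290*8)) + 4948*(-1/3457) = 857/((-145*16)) - 4948/3457 = 857/(-2320) - 4948/3457 = 857*(-1/2320) - 4948/3457 = -857/2320 - 4948/3457 = -14442009/8020240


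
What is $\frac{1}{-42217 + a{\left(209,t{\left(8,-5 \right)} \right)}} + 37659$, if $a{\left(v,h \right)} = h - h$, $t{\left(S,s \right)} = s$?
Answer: $\frac{1589850002}{42217} \approx 37659.0$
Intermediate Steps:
$a{\left(v,h \right)} = 0$
$\frac{1}{-42217 + a{\left(209,t{\left(8,-5 \right)} \right)}} + 37659 = \frac{1}{-42217 + 0} + 37659 = \frac{1}{-42217} + 37659 = - \frac{1}{42217} + 37659 = \frac{1589850002}{42217}$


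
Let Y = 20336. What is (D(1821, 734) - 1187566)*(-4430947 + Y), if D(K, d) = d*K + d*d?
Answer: -3033635888244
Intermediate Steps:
D(K, d) = d² + K*d (D(K, d) = K*d + d² = d² + K*d)
(D(1821, 734) - 1187566)*(-4430947 + Y) = (734*(1821 + 734) - 1187566)*(-4430947 + 20336) = (734*2555 - 1187566)*(-4410611) = (1875370 - 1187566)*(-4410611) = 687804*(-4410611) = -3033635888244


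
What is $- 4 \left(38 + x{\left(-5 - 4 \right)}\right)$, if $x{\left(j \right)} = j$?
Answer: $-116$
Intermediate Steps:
$- 4 \left(38 + x{\left(-5 - 4 \right)}\right) = - 4 \left(38 - 9\right) = \left(-4\right) 29 = -116$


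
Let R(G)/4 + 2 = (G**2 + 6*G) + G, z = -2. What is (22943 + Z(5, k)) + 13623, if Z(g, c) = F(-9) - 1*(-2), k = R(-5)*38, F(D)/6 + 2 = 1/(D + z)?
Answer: 402110/11 ≈ 36555.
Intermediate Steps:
F(D) = -12 + 6/(-2 + D) (F(D) = -12 + 6/(D - 2) = -12 + 6/(-2 + D))
R(G) = -8 + 4*G**2 + 28*G (R(G) = -8 + 4*((G**2 + 6*G) + G) = -8 + 4*(G**2 + 7*G) = -8 + (4*G**2 + 28*G) = -8 + 4*G**2 + 28*G)
k = -1824 (k = (-8 + 4*(-5)**2 + 28*(-5))*38 = (-8 + 4*25 - 140)*38 = (-8 + 100 - 140)*38 = -48*38 = -1824)
Z(g, c) = -116/11 (Z(g, c) = 6*(5 - 2*(-9))/(-2 - 9) - 1*(-2) = 6*(5 + 18)/(-11) + 2 = 6*(-1/11)*23 + 2 = -138/11 + 2 = -116/11)
(22943 + Z(5, k)) + 13623 = (22943 - 116/11) + 13623 = 252257/11 + 13623 = 402110/11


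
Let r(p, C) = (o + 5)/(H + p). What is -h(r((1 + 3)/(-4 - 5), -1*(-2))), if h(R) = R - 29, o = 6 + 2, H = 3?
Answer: 550/23 ≈ 23.913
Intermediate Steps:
o = 8
r(p, C) = 13/(3 + p) (r(p, C) = (8 + 5)/(3 + p) = 13/(3 + p))
h(R) = -29 + R
-h(r((1 + 3)/(-4 - 5), -1*(-2))) = -(-29 + 13/(3 + (1 + 3)/(-4 - 5))) = -(-29 + 13/(3 + 4/(-9))) = -(-29 + 13/(3 + 4*(-⅑))) = -(-29 + 13/(3 - 4/9)) = -(-29 + 13/(23/9)) = -(-29 + 13*(9/23)) = -(-29 + 117/23) = -1*(-550/23) = 550/23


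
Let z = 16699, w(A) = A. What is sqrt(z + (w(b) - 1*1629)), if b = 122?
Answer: 6*sqrt(422) ≈ 123.26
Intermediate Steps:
sqrt(z + (w(b) - 1*1629)) = sqrt(16699 + (122 - 1*1629)) = sqrt(16699 + (122 - 1629)) = sqrt(16699 - 1507) = sqrt(15192) = 6*sqrt(422)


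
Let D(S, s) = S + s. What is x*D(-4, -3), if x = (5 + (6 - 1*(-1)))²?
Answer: -1008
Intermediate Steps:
x = 144 (x = (5 + (6 + 1))² = (5 + 7)² = 12² = 144)
x*D(-4, -3) = 144*(-4 - 3) = 144*(-7) = -1008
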